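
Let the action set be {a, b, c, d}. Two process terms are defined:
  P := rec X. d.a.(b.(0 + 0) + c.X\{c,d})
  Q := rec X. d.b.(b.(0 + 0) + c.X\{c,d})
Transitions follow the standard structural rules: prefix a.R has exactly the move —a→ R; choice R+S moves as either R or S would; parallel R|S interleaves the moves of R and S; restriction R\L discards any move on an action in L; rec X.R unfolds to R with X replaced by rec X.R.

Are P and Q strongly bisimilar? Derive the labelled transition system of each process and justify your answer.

not bisimilar

P's transition system — 5 states:
  s0 = rec X. d.a.(b.(0 + 0) + c.X\{c,d}) → --d--▸ s1
  s1 = a.(b.(0 + 0) + c.(rec X. d.a.(b.(0 + 0) + c.X\{c,d}))\{c,d}) → --a--▸ s2
  s2 = b.(0 + 0) + c.(rec X. d.a.(b.(0 + 0) + c.X\{c,d}))\{c,d} → --b--▸ s3, --c--▸ s4
  s3 = 0 + 0 → ·
  s4 = (rec X. d.a.(b.(0 + 0) + c.X\{c,d}))\{c,d} → ·
Q's transition system — 5 states:
  t0 = rec X. d.b.(b.(0 + 0) + c.X\{c,d}) → --d--▸ t1
  t1 = b.(b.(0 + 0) + c.(rec X. d.b.(b.(0 + 0) + c.X\{c,d}))\{c,d}) → --b--▸ t2
  t2 = b.(0 + 0) + c.(rec X. d.b.(b.(0 + 0) + c.X\{c,d}))\{c,d} → --b--▸ t3, --c--▸ t4
  t3 = 0 + 0 → ·
  t4 = (rec X. d.b.(b.(0 + 0) + c.X\{c,d}))\{c,d} → ·
Coarsest stable partition (strong bisimilarity classes):
  B0 = {s0}
  B1 = {s1}
  B2 = {s2, t2}
  B3 = {s3, s4, t3, t4}
  B4 = {t0}
  B5 = {t1}
s0 ∈ B0, t0 ∈ B4 → different blocks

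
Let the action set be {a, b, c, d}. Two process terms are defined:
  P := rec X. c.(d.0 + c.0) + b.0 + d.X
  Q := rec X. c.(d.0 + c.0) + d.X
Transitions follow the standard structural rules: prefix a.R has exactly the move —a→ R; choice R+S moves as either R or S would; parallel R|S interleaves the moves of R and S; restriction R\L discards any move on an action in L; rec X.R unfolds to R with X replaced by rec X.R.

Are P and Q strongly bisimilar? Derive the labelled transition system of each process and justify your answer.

P ≁ Q

Reachable graph of P (3 states):
  p0 = rec X. c.(d.0 + c.0) + b.0 + d.X ⊢ ··b··> p1, ··c··> p2, ··d··> p0
  p1 = 0 ⊢ ·
  p2 = d.0 + c.0 ⊢ ··c··> p1, ··d··> p1
Reachable graph of Q (3 states):
  q0 = rec X. c.(d.0 + c.0) + d.X ⊢ ··c··> q1, ··d··> q0
  q1 = d.0 + c.0 ⊢ ··c··> q2, ··d··> q2
  q2 = 0 ⊢ ·
Bisimilarity quotient blocks:
  B0 = {p0}
  B1 = {p1, q2}
  B2 = {p2, q1}
  B3 = {q0}
p0 ∈ B0, q0 ∈ B3 → different blocks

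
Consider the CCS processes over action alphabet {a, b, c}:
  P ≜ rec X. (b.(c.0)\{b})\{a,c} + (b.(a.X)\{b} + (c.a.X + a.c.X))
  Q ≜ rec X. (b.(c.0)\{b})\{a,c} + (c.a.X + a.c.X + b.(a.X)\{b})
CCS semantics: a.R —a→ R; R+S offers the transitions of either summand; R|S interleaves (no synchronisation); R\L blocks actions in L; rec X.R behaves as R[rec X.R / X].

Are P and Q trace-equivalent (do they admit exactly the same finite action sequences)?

traces(P) = traces(Q)

P's transition system — 7 states:
  s0 = rec X. (b.(c.0)\{b})\{a,c} + (b.(a.X)\{b} + (c.a.X + a.c.X)) → -a-> s1, -b-> s2, -b-> s3, -c-> s4
  s1 = c.(rec X. (b.(c.0)\{b})\{a,c} + (b.(a.X)\{b} + (c.a.X + a.c.X))) → -c-> s0
  s2 = (a.(rec X. (b.(c.0)\{b})\{a,c} + (b.(a.X)\{b} + (c.a.X + a.c.X))))\{b} → -a-> s5
  s3 = (c.0)\{b}\{a,c} → deadlocked
  s4 = a.(rec X. (b.(c.0)\{b})\{a,c} + (b.(a.X)\{b} + (c.a.X + a.c.X))) → -a-> s0
  s5 = (rec X. (b.(c.0)\{b})\{a,c} + (b.(a.X)\{b} + (c.a.X + a.c.X)))\{b} → -a-> s6, -c-> s2
  s6 = (c.(rec X. (b.(c.0)\{b})\{a,c} + (b.(a.X)\{b} + (c.a.X + a.c.X))))\{b} → -c-> s5
Q's transition system — 7 states:
  t0 = rec X. (b.(c.0)\{b})\{a,c} + (c.a.X + a.c.X + b.(a.X)\{b}) → -a-> t1, -b-> t2, -b-> t3, -c-> t4
  t1 = c.(rec X. (b.(c.0)\{b})\{a,c} + (c.a.X + a.c.X + b.(a.X)\{b})) → -c-> t0
  t2 = (a.(rec X. (b.(c.0)\{b})\{a,c} + (c.a.X + a.c.X + b.(a.X)\{b})))\{b} → -a-> t5
  t3 = (c.0)\{b}\{a,c} → deadlocked
  t4 = a.(rec X. (b.(c.0)\{b})\{a,c} + (c.a.X + a.c.X + b.(a.X)\{b})) → -a-> t0
  t5 = (rec X. (b.(c.0)\{b})\{a,c} + (c.a.X + a.c.X + b.(a.X)\{b}))\{b} → -a-> t6, -c-> t2
  t6 = (c.(rec X. (b.(c.0)\{b})\{a,c} + (c.a.X + a.c.X + b.(a.X)\{b})))\{b} → -c-> t5
Bisimilarity quotient blocks:
  B0 = {s0, t0}
  B1 = {s4, t4}
  B2 = {s1, t1}
  B3 = {s3, t3}
  B4 = {s2, t2}
  B5 = {s5, t5}
  B6 = {s6, t6}
s0 ∈ B0, t0 ∈ B0 → same block
Bisimilar ⇒ trace-equivalent.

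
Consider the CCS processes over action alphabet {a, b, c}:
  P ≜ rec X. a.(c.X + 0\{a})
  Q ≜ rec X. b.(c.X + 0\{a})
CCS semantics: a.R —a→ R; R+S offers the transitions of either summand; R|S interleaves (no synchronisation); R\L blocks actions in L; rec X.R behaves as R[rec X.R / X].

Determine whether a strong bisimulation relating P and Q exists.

Reachable graph of P (2 states):
  s0 = rec X. a.(c.X + 0\{a}) | —a→ s1
  s1 = c.(rec X. a.(c.X + 0\{a})) + 0\{a} | —c→ s0
Reachable graph of Q (2 states):
  t0 = rec X. b.(c.X + 0\{a}) | —b→ t1
  t1 = c.(rec X. b.(c.X + 0\{a})) + 0\{a} | —c→ t0
Bisimilarity quotient blocks:
  B0 = {s0}
  B1 = {s1}
  B2 = {t0}
  B3 = {t1}
s0 ∈ B0, t0 ∈ B2 → different blocks

P ≁ Q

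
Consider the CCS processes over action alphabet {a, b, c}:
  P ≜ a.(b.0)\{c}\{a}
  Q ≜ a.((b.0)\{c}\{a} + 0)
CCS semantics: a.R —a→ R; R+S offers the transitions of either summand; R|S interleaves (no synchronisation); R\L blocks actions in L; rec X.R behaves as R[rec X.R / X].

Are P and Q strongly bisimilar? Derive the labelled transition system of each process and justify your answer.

YES

Reachable graph of P (3 states):
  s0 = a.(b.0)\{c}\{a} → -a-> s1
  s1 = (b.0)\{c}\{a} → -b-> s2
  s2 = 0\{c}\{a} → (no moves)
Reachable graph of Q (3 states):
  t0 = a.((b.0)\{c}\{a} + 0) → -a-> t1
  t1 = (b.0)\{c}\{a} + 0 → -b-> t2
  t2 = 0\{c}\{a} → (no moves)
Partition-refinement fixed point:
  B0 = {s0, t0}
  B1 = {s1, t1}
  B2 = {s2, t2}
s0 ∈ B0, t0 ∈ B0 → same block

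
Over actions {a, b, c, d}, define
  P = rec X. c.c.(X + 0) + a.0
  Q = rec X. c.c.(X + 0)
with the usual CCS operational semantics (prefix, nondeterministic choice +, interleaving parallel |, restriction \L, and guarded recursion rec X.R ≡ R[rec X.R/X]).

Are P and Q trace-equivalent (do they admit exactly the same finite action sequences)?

Reachable graph of P (4 states):
  m0 = rec X. c.c.(X + 0) + a.0 has moves ··a··> m1, ··c··> m2
  m1 = 0 has moves deadlocked
  m2 = c.((rec X. c.c.(X + 0) + a.0) + 0) has moves ··c··> m3
  m3 = (rec X. c.c.(X + 0) + a.0) + 0 has moves ··a··> m1, ··c··> m2
Reachable graph of Q (3 states):
  n0 = rec X. c.c.(X + 0) has moves ··c··> n1
  n1 = c.((rec X. c.c.(X + 0)) + 0) has moves ··c··> n2
  n2 = (rec X. c.c.(X + 0)) + 0 has moves ··c··> n1
Run σ = ⟨a⟩ on P: start {m0}
  step 1 (a): {m1}
  — P admits the full trace.
Run σ = ⟨a⟩ on Q: start {n0}
  step 1 (a): ∅  — Q cannot continue

traces(P) ≠ traces(Q) — witness ⟨a⟩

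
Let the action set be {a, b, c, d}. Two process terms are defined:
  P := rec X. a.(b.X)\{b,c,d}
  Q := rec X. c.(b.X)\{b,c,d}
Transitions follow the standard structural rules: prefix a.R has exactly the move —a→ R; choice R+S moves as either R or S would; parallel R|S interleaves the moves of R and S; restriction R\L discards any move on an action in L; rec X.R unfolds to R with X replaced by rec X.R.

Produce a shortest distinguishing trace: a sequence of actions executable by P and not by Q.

LTS(P): 2 reachable states
  p0 = rec X. a.(b.X)\{b,c,d} | —a→ p1
  p1 = (b.(rec X. a.(b.X)\{b,c,d}))\{b,c,d} | ·
LTS(Q): 2 reachable states
  q0 = rec X. c.(b.X)\{b,c,d} | —c→ q1
  q1 = (b.(rec X. c.(b.X)\{b,c,d}))\{b,c,d} | ·
Executing a from P (initial set {p0}):
  step 1 (a): {p1}
  ✓ P
Executing a from Q (initial set {q0}):
  step 1 (a): ∅ (Q stuck)

a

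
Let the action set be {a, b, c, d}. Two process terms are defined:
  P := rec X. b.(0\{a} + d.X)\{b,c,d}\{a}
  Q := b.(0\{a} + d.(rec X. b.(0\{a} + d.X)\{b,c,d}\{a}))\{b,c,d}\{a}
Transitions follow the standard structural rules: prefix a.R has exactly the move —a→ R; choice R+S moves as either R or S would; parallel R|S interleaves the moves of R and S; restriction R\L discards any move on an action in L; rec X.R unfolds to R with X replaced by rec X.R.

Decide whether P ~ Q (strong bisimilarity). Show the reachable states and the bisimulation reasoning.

YES

P's transition system — 2 states:
  p0 = rec X. b.(0\{a} + d.X)\{b,c,d}\{a} | —b→ p1
  p1 = (0\{a} + d.(rec X. b.(0\{a} + d.X)\{b,c,d}\{a}))\{b,c,d}\{a} | stopped
Q's transition system — 2 states:
  q0 = b.(0\{a} + d.(rec X. b.(0\{a} + d.X)\{b,c,d}\{a}))\{b,c,d}\{a} | —b→ q1
  q1 = (0\{a} + d.(rec X. b.(0\{a} + d.X)\{b,c,d}\{a}))\{b,c,d}\{a} | stopped
Coarsest stable partition (strong bisimilarity classes):
  B0 = {p0, q0}
  B1 = {p1, q1}
p0 ∈ B0, q0 ∈ B0 → same block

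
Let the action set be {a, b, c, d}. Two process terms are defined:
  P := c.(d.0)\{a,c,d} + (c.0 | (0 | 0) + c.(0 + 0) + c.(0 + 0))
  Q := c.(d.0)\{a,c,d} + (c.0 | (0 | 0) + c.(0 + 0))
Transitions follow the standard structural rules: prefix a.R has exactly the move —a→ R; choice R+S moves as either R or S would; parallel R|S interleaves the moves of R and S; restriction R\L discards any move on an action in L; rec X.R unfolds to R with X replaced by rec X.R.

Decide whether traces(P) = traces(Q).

P's transition system — 4 states:
  p0 = c.(d.0)\{a,c,d} + (c.0 | (0 | 0) + c.(0 + 0) + c.(0 + 0)) has moves =c=> p1, =c=> p2, =c=> p3
  p1 = (d.0)\{a,c,d} has moves stopped
  p2 = 0 + 0 has moves stopped
  p3 = 0 | (0 | 0) has moves stopped
Q's transition system — 4 states:
  q0 = c.(d.0)\{a,c,d} + (c.0 | (0 | 0) + c.(0 + 0)) has moves =c=> q1, =c=> q2, =c=> q3
  q1 = (d.0)\{a,c,d} has moves stopped
  q2 = 0 + 0 has moves stopped
  q3 = 0 | (0 | 0) has moves stopped
Bisimilarity quotient blocks:
  B0 = {p0, q0}
  B1 = {p1, p2, p3, q1, q2, q3}
p0 ∈ B0, q0 ∈ B0 → same block
Bisimilar ⇒ trace-equivalent.

YES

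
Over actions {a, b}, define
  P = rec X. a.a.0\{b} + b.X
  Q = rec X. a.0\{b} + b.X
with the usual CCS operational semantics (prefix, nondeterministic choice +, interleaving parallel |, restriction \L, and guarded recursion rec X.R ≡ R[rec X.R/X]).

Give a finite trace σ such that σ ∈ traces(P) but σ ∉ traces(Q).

Reachable graph of P (3 states):
  u0 = rec X. a.a.0\{b} + b.X | —a→ u1, —b→ u0
  u1 = a.0\{b} | —a→ u2
  u2 = 0\{b} | (no moves)
Reachable graph of Q (2 states):
  v0 = rec X. a.0\{b} + b.X | —a→ v1, —b→ v0
  v1 = 0\{b} | (no moves)
Executing aa from P (initial set {u0}):
  [1] a ⇒ {u1}
  [2] a ⇒ {u2}
  ✓ P
Executing aa from Q (initial set {v0}):
  [1] a ⇒ {v1}
  [2] a ⇒ no successor for Q

aa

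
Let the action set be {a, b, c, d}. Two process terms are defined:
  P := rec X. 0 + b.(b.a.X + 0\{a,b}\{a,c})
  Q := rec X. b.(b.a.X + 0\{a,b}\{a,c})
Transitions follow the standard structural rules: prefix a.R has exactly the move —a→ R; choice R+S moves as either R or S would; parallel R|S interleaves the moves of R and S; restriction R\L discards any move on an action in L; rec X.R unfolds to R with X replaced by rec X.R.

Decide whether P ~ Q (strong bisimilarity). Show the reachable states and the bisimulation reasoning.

YES

P's transition system — 3 states:
  p0 = rec X. 0 + b.(b.a.X + 0\{a,b}\{a,c}) → ··b··> p1
  p1 = b.a.(rec X. 0 + b.(b.a.X + 0\{a,b}\{a,c})) + 0\{a,b}\{a,c} → ··b··> p2
  p2 = a.(rec X. 0 + b.(b.a.X + 0\{a,b}\{a,c})) → ··a··> p0
Q's transition system — 3 states:
  q0 = rec X. b.(b.a.X + 0\{a,b}\{a,c}) → ··b··> q1
  q1 = b.a.(rec X. b.(b.a.X + 0\{a,b}\{a,c})) + 0\{a,b}\{a,c} → ··b··> q2
  q2 = a.(rec X. b.(b.a.X + 0\{a,b}\{a,c})) → ··a··> q0
Bisimilarity quotient blocks:
  B0 = {p0, q0}
  B1 = {p1, q1}
  B2 = {p2, q2}
p0 ∈ B0, q0 ∈ B0 → same block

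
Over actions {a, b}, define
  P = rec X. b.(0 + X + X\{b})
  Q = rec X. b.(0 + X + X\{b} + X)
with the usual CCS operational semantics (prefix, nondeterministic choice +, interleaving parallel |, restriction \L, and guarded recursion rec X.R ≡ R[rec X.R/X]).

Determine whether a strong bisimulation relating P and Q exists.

LTS(P): 2 reachable states
  s0 = rec X. b.(0 + X + X\{b}) :: =b=> s1
  s1 = 0 + (rec X. b.(0 + X + X\{b})) + (rec X. b.(0 + X + X\{b}))\{b} :: =b=> s1
LTS(Q): 2 reachable states
  t0 = rec X. b.(0 + X + X\{b} + X) :: =b=> t1
  t1 = 0 + (rec X. b.(0 + X + X\{b} + X)) + (rec X. b.(0 + X + X\{b} + X))\{b} + (rec X. b.(0 + X + X\{b} + X)) :: =b=> t1
Coarsest stable partition (strong bisimilarity classes):
  B0 = {s0, s1, t0, t1}
s0 ∈ B0, t0 ∈ B0 → same block

P ~ Q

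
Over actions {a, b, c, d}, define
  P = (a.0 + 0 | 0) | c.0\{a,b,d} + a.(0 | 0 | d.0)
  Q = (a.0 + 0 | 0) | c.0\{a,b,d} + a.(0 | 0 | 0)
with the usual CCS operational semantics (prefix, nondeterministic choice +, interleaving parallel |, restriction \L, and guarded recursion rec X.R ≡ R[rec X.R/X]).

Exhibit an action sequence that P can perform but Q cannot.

LTS(P): 6 reachable states
  s0 = (a.0 + 0 | 0) | c.0\{a,b,d} + a.(0 | 0 | d.0) → -a-> s1, -a-> s2, -c-> s3
  s1 = 0 | 0 | d.0 → -d-> s4
  s2 = 0 | c.0\{a,b,d} → -c-> s5
  s3 = (a.0 + 0 | 0) | 0\{a,b,d} → -a-> s5
  s4 = 0 | 0 | 0 → ·
  s5 = 0 | 0\{a,b,d} → ·
LTS(Q): 5 reachable states
  t0 = (a.0 + 0 | 0) | c.0\{a,b,d} + a.(0 | 0 | 0) → -a-> t1, -a-> t2, -c-> t3
  t1 = 0 | 0 | 0 → ·
  t2 = 0 | c.0\{a,b,d} → -c-> t4
  t3 = (a.0 + 0 | 0) | 0\{a,b,d} → -a-> t4
  t4 = 0 | 0\{a,b,d} → ·
Executing ad from P (initial set {s0}):
  step 1 (a): {s1, s2}
  step 2 (d): {s4}
  — P admits the full trace.
Executing ad from Q (initial set {t0}):
  step 1 (a): {t1, t2}
  step 2 (d): no successor for Q

ad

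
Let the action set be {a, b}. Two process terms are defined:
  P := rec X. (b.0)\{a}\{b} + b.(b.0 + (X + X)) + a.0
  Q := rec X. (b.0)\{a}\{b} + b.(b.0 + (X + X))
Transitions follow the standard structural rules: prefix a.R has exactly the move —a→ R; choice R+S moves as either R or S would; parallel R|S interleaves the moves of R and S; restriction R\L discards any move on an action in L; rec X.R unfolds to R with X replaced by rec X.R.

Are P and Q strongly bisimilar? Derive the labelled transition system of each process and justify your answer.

not bisimilar

Reachable graph of P (3 states):
  m0 = rec X. (b.0)\{a}\{b} + b.(b.0 + (X + X)) + a.0 has moves ··a··> m1, ··b··> m2
  m1 = 0 has moves deadlocked
  m2 = b.0 + ((rec X. (b.0)\{a}\{b} + b.(b.0 + (X + X)) + a.0) + (rec X. (b.0)\{a}\{b} + b.(b.0 + (X + X)) + a.0)) has moves ··a··> m1, ··b··> m1, ··b··> m2
Reachable graph of Q (3 states):
  n0 = rec X. (b.0)\{a}\{b} + b.(b.0 + (X + X)) has moves ··b··> n1
  n1 = b.0 + ((rec X. (b.0)\{a}\{b} + b.(b.0 + (X + X))) + (rec X. (b.0)\{a}\{b} + b.(b.0 + (X + X)))) has moves ··b··> n1, ··b··> n2
  n2 = 0 has moves deadlocked
Bisimilarity quotient blocks:
  B0 = {m0}
  B1 = {m1, n2}
  B2 = {m2}
  B3 = {n0}
  B4 = {n1}
m0 ∈ B0, n0 ∈ B3 → different blocks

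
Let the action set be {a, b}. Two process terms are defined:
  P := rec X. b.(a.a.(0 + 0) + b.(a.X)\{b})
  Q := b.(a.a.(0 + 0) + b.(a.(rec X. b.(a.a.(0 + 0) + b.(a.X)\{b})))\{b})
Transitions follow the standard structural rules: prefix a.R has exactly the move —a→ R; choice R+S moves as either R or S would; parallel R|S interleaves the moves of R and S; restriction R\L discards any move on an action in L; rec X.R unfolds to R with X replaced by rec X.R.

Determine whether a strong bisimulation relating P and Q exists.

Reachable graph of P (6 states):
  m0 = rec X. b.(a.a.(0 + 0) + b.(a.X)\{b}) has moves —b→ m1
  m1 = a.a.(0 + 0) + b.(a.(rec X. b.(a.a.(0 + 0) + b.(a.X)\{b})))\{b} has moves —a→ m2, —b→ m3
  m2 = a.(0 + 0) has moves —a→ m4
  m3 = (a.(rec X. b.(a.a.(0 + 0) + b.(a.X)\{b})))\{b} has moves —a→ m5
  m4 = 0 + 0 has moves stopped
  m5 = (rec X. b.(a.a.(0 + 0) + b.(a.X)\{b}))\{b} has moves stopped
Reachable graph of Q (6 states):
  n0 = b.(a.a.(0 + 0) + b.(a.(rec X. b.(a.a.(0 + 0) + b.(a.X)\{b})))\{b}) has moves —b→ n1
  n1 = a.a.(0 + 0) + b.(a.(rec X. b.(a.a.(0 + 0) + b.(a.X)\{b})))\{b} has moves —a→ n2, —b→ n3
  n2 = a.(0 + 0) has moves —a→ n4
  n3 = (a.(rec X. b.(a.a.(0 + 0) + b.(a.X)\{b})))\{b} has moves —a→ n5
  n4 = 0 + 0 has moves stopped
  n5 = (rec X. b.(a.a.(0 + 0) + b.(a.X)\{b}))\{b} has moves stopped
Coarsest stable partition (strong bisimilarity classes):
  B0 = {m0, n0}
  B1 = {m1, n1}
  B2 = {m2, m3, n2, n3}
  B3 = {m4, m5, n4, n5}
m0 ∈ B0, n0 ∈ B0 → same block

bisimilar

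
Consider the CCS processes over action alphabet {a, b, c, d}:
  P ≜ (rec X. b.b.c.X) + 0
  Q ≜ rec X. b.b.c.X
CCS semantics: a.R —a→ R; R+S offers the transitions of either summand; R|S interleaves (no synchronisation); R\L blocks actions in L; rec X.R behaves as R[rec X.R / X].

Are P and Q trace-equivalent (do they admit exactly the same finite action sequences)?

traces(P) = traces(Q)

P's transition system — 4 states:
  s0 = (rec X. b.b.c.X) + 0 | =b=> s1
  s1 = b.c.(rec X. b.b.c.X) | =b=> s2
  s2 = c.(rec X. b.b.c.X) | =c=> s3
  s3 = rec X. b.b.c.X | =b=> s1
Q's transition system — 3 states:
  t0 = rec X. b.b.c.X | =b=> t1
  t1 = b.c.(rec X. b.b.c.X) | =b=> t2
  t2 = c.(rec X. b.b.c.X) | =c=> t0
Bisimilarity quotient blocks:
  B0 = {s0, s3, t0}
  B1 = {s1, t1}
  B2 = {s2, t2}
s0 ∈ B0, t0 ∈ B0 → same block
Bisimilar ⇒ trace-equivalent.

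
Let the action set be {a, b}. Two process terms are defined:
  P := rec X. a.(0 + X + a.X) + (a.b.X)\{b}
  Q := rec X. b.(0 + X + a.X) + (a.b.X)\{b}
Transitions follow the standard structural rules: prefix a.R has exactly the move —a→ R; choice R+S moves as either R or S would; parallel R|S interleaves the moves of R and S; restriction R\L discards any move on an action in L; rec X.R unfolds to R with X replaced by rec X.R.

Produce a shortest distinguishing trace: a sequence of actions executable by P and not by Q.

Reachable graph of P (3 states):
  u0 = rec X. a.(0 + X + a.X) + (a.b.X)\{b} :: —a→ u1, —a→ u2
  u1 = (b.(rec X. a.(0 + X + a.X) + (a.b.X)\{b}))\{b} :: deadlocked
  u2 = 0 + (rec X. a.(0 + X + a.X) + (a.b.X)\{b}) + a.(rec X. a.(0 + X + a.X) + (a.b.X)\{b}) :: —a→ u0, —a→ u1, —a→ u2
Reachable graph of Q (3 states):
  v0 = rec X. b.(0 + X + a.X) + (a.b.X)\{b} :: —a→ v1, —b→ v2
  v1 = (b.(rec X. b.(0 + X + a.X) + (a.b.X)\{b}))\{b} :: deadlocked
  v2 = 0 + (rec X. b.(0 + X + a.X) + (a.b.X)\{b}) + a.(rec X. b.(0 + X + a.X) + (a.b.X)\{b}) :: —a→ v0, —a→ v1, —b→ v2
Trace ⟨aa⟩ through P, begin at {u0}:
  after a @ step 1: {u1, u2}
  after a @ step 2: {u0, u1, u2}
  — P admits the full trace.
Trace ⟨aa⟩ through Q, begin at {v0}:
  after a @ step 1: {v1}
  after a @ step 2: ∅  — Q cannot continue

aa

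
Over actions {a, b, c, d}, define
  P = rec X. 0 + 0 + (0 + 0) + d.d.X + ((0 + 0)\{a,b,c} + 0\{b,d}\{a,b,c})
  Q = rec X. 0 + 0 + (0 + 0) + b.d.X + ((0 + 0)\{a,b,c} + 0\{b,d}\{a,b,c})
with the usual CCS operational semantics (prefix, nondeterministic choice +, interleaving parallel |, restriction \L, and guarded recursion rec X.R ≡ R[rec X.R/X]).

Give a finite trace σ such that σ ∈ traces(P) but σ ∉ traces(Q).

Reachable graph of P (2 states):
  s0 = rec X. 0 + 0 + (0 + 0) + d.d.X + ((0 + 0)\{a,b,c} + 0\{b,d}\{a,b,c}) has moves -d-> s1
  s1 = d.(rec X. 0 + 0 + (0 + 0) + d.d.X + ((0 + 0)\{a,b,c} + 0\{b,d}\{a,b,c})) has moves -d-> s0
Reachable graph of Q (2 states):
  t0 = rec X. 0 + 0 + (0 + 0) + b.d.X + ((0 + 0)\{a,b,c} + 0\{b,d}\{a,b,c}) has moves -b-> t1
  t1 = d.(rec X. 0 + 0 + (0 + 0) + b.d.X + ((0 + 0)\{a,b,c} + 0\{b,d}\{a,b,c})) has moves -d-> t0
Trace ⟨d⟩ through P, begin at {s0}:
  after d @ step 1: {s1}
  P completes σ.
Trace ⟨d⟩ through Q, begin at {t0}:
  after d @ step 1: ∅  — Q cannot continue

d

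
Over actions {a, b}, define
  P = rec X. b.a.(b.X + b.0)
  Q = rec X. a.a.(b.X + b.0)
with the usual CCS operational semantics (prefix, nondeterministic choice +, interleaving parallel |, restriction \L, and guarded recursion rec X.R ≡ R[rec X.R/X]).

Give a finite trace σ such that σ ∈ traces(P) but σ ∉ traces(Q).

Reachable graph of P (4 states):
  s0 = rec X. b.a.(b.X + b.0) :: =b=> s1
  s1 = a.(b.(rec X. b.a.(b.X + b.0)) + b.0) :: =a=> s2
  s2 = b.(rec X. b.a.(b.X + b.0)) + b.0 :: =b=> s0, =b=> s3
  s3 = 0 :: ∅
Reachable graph of Q (4 states):
  t0 = rec X. a.a.(b.X + b.0) :: =a=> t1
  t1 = a.(b.(rec X. a.a.(b.X + b.0)) + b.0) :: =a=> t2
  t2 = b.(rec X. a.a.(b.X + b.0)) + b.0 :: =b=> t0, =b=> t3
  t3 = 0 :: ∅
Executing b from P (initial set {s0}):
  step 1 (b): {s1}
  ✓ P
Executing b from Q (initial set {t0}):
  step 1 (b): ∅ (Q stuck)

b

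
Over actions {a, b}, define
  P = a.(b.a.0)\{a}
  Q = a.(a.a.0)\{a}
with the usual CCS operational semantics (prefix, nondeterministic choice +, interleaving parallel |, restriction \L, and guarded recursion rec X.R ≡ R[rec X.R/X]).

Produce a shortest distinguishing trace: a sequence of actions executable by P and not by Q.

ab

Reachable graph of P (3 states):
  m0 = a.(b.a.0)\{a} → --a--▸ m1
  m1 = (b.a.0)\{a} → --b--▸ m2
  m2 = (a.0)\{a} → deadlocked
Reachable graph of Q (2 states):
  n0 = a.(a.a.0)\{a} → --a--▸ n1
  n1 = (a.a.0)\{a} → deadlocked
Run σ = ⟨ab⟩ on P: start {m0}
  [1] a ⇒ {m1}
  [2] b ⇒ {m2}
  — P admits the full trace.
Run σ = ⟨ab⟩ on Q: start {n0}
  [1] a ⇒ {n1}
  [2] b ⇒ ∅  — Q cannot continue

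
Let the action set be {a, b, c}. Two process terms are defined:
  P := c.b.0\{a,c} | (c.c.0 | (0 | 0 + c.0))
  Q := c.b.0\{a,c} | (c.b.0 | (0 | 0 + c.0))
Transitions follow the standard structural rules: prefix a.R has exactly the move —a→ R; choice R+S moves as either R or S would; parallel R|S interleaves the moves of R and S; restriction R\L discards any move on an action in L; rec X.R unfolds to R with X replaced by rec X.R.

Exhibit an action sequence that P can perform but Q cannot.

P's transition system — 18 states:
  p0 = c.b.0\{a,c} | (c.c.0 | (0 | 0 + c.0)) ⊢ ··c··> p1, ··c··> p2, ··c··> p3
  p1 = b.0\{a,c} | (c.c.0 | (0 | 0 + c.0)) ⊢ ··b··> p4, ··c··> p5, ··c··> p6
  p2 = c.b.0\{a,c} | (c.0 | (0 | 0 + c.0)) ⊢ ··c··> p5, ··c··> p7, ··c··> p8
  p3 = c.b.0\{a,c} | (c.c.0 | 0) ⊢ ··c··> p6, ··c··> p8
  p4 = 0\{a,c} | (c.c.0 | (0 | 0 + c.0)) ⊢ ··c··> p10, ··c··> p9
  p5 = b.0\{a,c} | (c.0 | (0 | 0 + c.0)) ⊢ ··b··> p9, ··c··> p11, ··c··> p12
  p6 = b.0\{a,c} | (c.c.0 | 0) ⊢ ··b··> p10, ··c··> p12
  p7 = c.b.0\{a,c} | (0 | (0 | 0 + c.0)) ⊢ ··c··> p11, ··c··> p13
  p8 = c.b.0\{a,c} | (c.0 | 0) ⊢ ··c··> p12, ··c··> p13
  p9 = 0\{a,c} | (c.0 | (0 | 0 + c.0)) ⊢ ··c··> p14, ··c··> p15
  p10 = 0\{a,c} | (c.c.0 | 0) ⊢ ··c··> p15
  p11 = b.0\{a,c} | (0 | (0 | 0 + c.0)) ⊢ ··b··> p14, ··c··> p16
  p12 = b.0\{a,c} | (c.0 | 0) ⊢ ··b··> p15, ··c··> p16
  p13 = c.b.0\{a,c} | (0 | 0) ⊢ ··c··> p16
  p14 = 0\{a,c} | (0 | (0 | 0 + c.0)) ⊢ ··c··> p17
  p15 = 0\{a,c} | (c.0 | 0) ⊢ ··c··> p17
  p16 = b.0\{a,c} | (0 | 0) ⊢ ··b··> p17
  p17 = 0\{a,c} | (0 | 0) ⊢ stopped
Q's transition system — 18 states:
  q0 = c.b.0\{a,c} | (c.b.0 | (0 | 0 + c.0)) ⊢ ··c··> q1, ··c··> q2, ··c··> q3
  q1 = b.0\{a,c} | (c.b.0 | (0 | 0 + c.0)) ⊢ ··b··> q4, ··c··> q5, ··c··> q6
  q2 = c.b.0\{a,c} | (b.0 | (0 | 0 + c.0)) ⊢ ··b··> q7, ··c··> q5, ··c··> q8
  q3 = c.b.0\{a,c} | (c.b.0 | 0) ⊢ ··c··> q6, ··c··> q8
  q4 = 0\{a,c} | (c.b.0 | (0 | 0 + c.0)) ⊢ ··c··> q10, ··c··> q9
  q5 = b.0\{a,c} | (b.0 | (0 | 0 + c.0)) ⊢ ··b··> q11, ··b··> q9, ··c··> q12
  q6 = b.0\{a,c} | (c.b.0 | 0) ⊢ ··b··> q10, ··c··> q12
  q7 = c.b.0\{a,c} | (0 | (0 | 0 + c.0)) ⊢ ··c··> q11, ··c··> q13
  q8 = c.b.0\{a,c} | (b.0 | 0) ⊢ ··b··> q13, ··c··> q12
  q9 = 0\{a,c} | (b.0 | (0 | 0 + c.0)) ⊢ ··b··> q14, ··c··> q15
  q10 = 0\{a,c} | (c.b.0 | 0) ⊢ ··c··> q15
  q11 = b.0\{a,c} | (0 | (0 | 0 + c.0)) ⊢ ··b··> q14, ··c··> q16
  q12 = b.0\{a,c} | (b.0 | 0) ⊢ ··b··> q15, ··b··> q16
  q13 = c.b.0\{a,c} | (0 | 0) ⊢ ··c··> q16
  q14 = 0\{a,c} | (0 | (0 | 0 + c.0)) ⊢ ··c··> q17
  q15 = 0\{a,c} | (b.0 | 0) ⊢ ··b··> q17
  q16 = b.0\{a,c} | (0 | 0) ⊢ ··b··> q17
  q17 = 0\{a,c} | (0 | 0) ⊢ stopped
Run σ = ⟨cccc⟩ on P: start {p0}
  [1] c ⇒ {p1, p2, p3}
  [2] c ⇒ {p5, p6, p7, p8}
  [3] c ⇒ {p11, p12, p13}
  [4] c ⇒ {p16}
  P completes σ.
Run σ = ⟨cccc⟩ on Q: start {q0}
  [1] c ⇒ {q1, q2, q3}
  [2] c ⇒ {q5, q6, q8}
  [3] c ⇒ {q12}
  [4] c ⇒ no successor for Q

cccc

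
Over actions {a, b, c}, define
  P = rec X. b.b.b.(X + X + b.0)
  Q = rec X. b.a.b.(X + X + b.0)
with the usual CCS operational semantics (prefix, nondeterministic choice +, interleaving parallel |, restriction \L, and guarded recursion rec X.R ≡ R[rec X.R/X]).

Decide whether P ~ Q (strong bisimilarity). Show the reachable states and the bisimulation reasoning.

not bisimilar

P's transition system — 5 states:
  p0 = rec X. b.b.b.(X + X + b.0) | =b=> p1
  p1 = b.b.((rec X. b.b.b.(X + X + b.0)) + (rec X. b.b.b.(X + X + b.0)) + b.0) | =b=> p2
  p2 = b.((rec X. b.b.b.(X + X + b.0)) + (rec X. b.b.b.(X + X + b.0)) + b.0) | =b=> p3
  p3 = (rec X. b.b.b.(X + X + b.0)) + (rec X. b.b.b.(X + X + b.0)) + b.0 | =b=> p1, =b=> p4
  p4 = 0 | stopped
Q's transition system — 5 states:
  q0 = rec X. b.a.b.(X + X + b.0) | =b=> q1
  q1 = a.b.((rec X. b.a.b.(X + X + b.0)) + (rec X. b.a.b.(X + X + b.0)) + b.0) | =a=> q2
  q2 = b.((rec X. b.a.b.(X + X + b.0)) + (rec X. b.a.b.(X + X + b.0)) + b.0) | =b=> q3
  q3 = (rec X. b.a.b.(X + X + b.0)) + (rec X. b.a.b.(X + X + b.0)) + b.0 | =b=> q1, =b=> q4
  q4 = 0 | stopped
Partition-refinement fixed point:
  B0 = {p0}
  B1 = {p1}
  B2 = {p2}
  B3 = {p3}
  B4 = {p4, q4}
  B5 = {q0}
  B6 = {q1}
  B7 = {q2}
  B8 = {q3}
p0 ∈ B0, q0 ∈ B5 → different blocks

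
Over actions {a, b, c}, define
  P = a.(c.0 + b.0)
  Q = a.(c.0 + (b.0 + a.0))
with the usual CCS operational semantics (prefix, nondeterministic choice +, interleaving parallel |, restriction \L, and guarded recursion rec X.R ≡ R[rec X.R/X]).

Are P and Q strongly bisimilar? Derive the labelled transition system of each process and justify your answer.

Reachable graph of P (3 states):
  s0 = a.(c.0 + b.0) :: --a--▸ s1
  s1 = c.0 + b.0 :: --b--▸ s2, --c--▸ s2
  s2 = 0 :: (no moves)
Reachable graph of Q (3 states):
  t0 = a.(c.0 + (b.0 + a.0)) :: --a--▸ t1
  t1 = c.0 + (b.0 + a.0) :: --a--▸ t2, --b--▸ t2, --c--▸ t2
  t2 = 0 :: (no moves)
Partition-refinement fixed point:
  B0 = {s0}
  B1 = {s1}
  B2 = {s2, t2}
  B3 = {t0}
  B4 = {t1}
s0 ∈ B0, t0 ∈ B3 → different blocks

P ≁ Q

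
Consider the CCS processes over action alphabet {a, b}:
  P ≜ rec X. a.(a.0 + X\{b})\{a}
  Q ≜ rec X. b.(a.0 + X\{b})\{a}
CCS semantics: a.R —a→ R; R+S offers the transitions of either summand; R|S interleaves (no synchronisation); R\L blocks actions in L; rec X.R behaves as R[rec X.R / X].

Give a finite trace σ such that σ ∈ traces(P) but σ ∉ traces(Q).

P's transition system — 2 states:
  s0 = rec X. a.(a.0 + X\{b})\{a} ⊢ =a=> s1
  s1 = (a.0 + (rec X. a.(a.0 + X\{b})\{a})\{b})\{a} ⊢ (no moves)
Q's transition system — 2 states:
  t0 = rec X. b.(a.0 + X\{b})\{a} ⊢ =b=> t1
  t1 = (a.0 + (rec X. b.(a.0 + X\{b})\{a})\{b})\{a} ⊢ (no moves)
Run σ = ⟨a⟩ on P: start {s0}
  after a @ step 1: {s1}
  ✓ P
Run σ = ⟨a⟩ on Q: start {t0}
  after a @ step 1: no successor for Q

a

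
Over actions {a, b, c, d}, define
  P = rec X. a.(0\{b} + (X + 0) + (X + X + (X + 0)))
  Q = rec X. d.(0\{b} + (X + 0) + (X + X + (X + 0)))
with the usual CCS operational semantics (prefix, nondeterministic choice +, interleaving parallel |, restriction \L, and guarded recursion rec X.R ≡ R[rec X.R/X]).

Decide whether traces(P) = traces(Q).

Reachable graph of P (2 states):
  u0 = rec X. a.(0\{b} + (X + 0) + (X + X + (X + 0))) has moves --a--▸ u1
  u1 = 0\{b} + ((rec X. a.(0\{b} + (X + 0) + (X + X + (X + 0)))) + 0) + ((rec X. a.(0\{b} + (X + 0) + (X + X + (X + 0)))) + (rec X. a.(0\{b} + (X + 0) + (X + X + (X + 0)))) + ((rec X. a.(0\{b} + (X + 0) + (X + X + (X + 0)))) + 0)) has moves --a--▸ u1
Reachable graph of Q (2 states):
  v0 = rec X. d.(0\{b} + (X + 0) + (X + X + (X + 0))) has moves --d--▸ v1
  v1 = 0\{b} + ((rec X. d.(0\{b} + (X + 0) + (X + X + (X + 0)))) + 0) + ((rec X. d.(0\{b} + (X + 0) + (X + X + (X + 0)))) + (rec X. d.(0\{b} + (X + 0) + (X + X + (X + 0)))) + ((rec X. d.(0\{b} + (X + 0) + (X + X + (X + 0)))) + 0)) has moves --d--▸ v1
Trace ⟨a⟩ through P, begin at {u0}:
  after a @ step 1: {u1}
  ✓ P
Trace ⟨a⟩ through Q, begin at {v0}:
  after a @ step 1: no successor for Q

traces(P) ≠ traces(Q) — witness ⟨a⟩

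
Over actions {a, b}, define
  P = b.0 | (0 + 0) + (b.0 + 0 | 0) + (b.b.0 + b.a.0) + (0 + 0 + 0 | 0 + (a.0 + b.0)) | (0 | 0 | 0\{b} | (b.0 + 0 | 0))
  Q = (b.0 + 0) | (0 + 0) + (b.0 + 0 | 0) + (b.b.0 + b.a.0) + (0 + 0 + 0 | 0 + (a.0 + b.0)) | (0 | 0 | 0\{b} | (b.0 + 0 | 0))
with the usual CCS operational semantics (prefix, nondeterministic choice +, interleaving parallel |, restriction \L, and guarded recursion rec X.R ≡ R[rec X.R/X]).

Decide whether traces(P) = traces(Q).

Reachable graph of P (8 states):
  p0 = b.0 | (0 + 0) + (b.0 + 0 | 0) + (b.b.0 + b.a.0) + (0 + 0 + 0 | 0 + (a.0 + b.0)) | (0 | 0 | 0\{b} | (b.0 + 0 | 0)) ⊢ —a→ p1, —b→ p1, —b→ p2, —b→ p3, —b→ p4, —b→ p5, —b→ p6
  p1 = 0 | (0 | 0 | 0\{b} | (b.0 + 0 | 0)) ⊢ —b→ p7
  p2 = (0 + 0 + 0 | 0 + (a.0 + b.0)) | (0 | 0 | 0\{b} | 0) ⊢ —a→ p7, —b→ p7
  p3 = 0 ⊢ stopped
  p4 = 0 | (0 + 0) ⊢ stopped
  p5 = a.0 ⊢ —a→ p3
  p6 = b.0 ⊢ —b→ p3
  p7 = 0 | (0 | 0 | 0\{b} | 0) ⊢ stopped
Reachable graph of Q (8 states):
  q0 = (b.0 + 0) | (0 + 0) + (b.0 + 0 | 0) + (b.b.0 + b.a.0) + (0 + 0 + 0 | 0 + (a.0 + b.0)) | (0 | 0 | 0\{b} | (b.0 + 0 | 0)) ⊢ —a→ q1, —b→ q1, —b→ q2, —b→ q3, —b→ q4, —b→ q5, —b→ q6
  q1 = 0 | (0 | 0 | 0\{b} | (b.0 + 0 | 0)) ⊢ —b→ q7
  q2 = (0 + 0 + 0 | 0 + (a.0 + b.0)) | (0 | 0 | 0\{b} | 0) ⊢ —a→ q7, —b→ q7
  q3 = 0 ⊢ stopped
  q4 = 0 | (0 + 0) ⊢ stopped
  q5 = a.0 ⊢ —a→ q3
  q6 = b.0 ⊢ —b→ q3
  q7 = 0 | (0 | 0 | 0\{b} | 0) ⊢ stopped
Bisimilarity quotient blocks:
  B0 = {p0, q0}
  B1 = {p5, q5}
  B2 = {p3, p4, p7, q3, q4, q7}
  B3 = {p2, q2}
  B4 = {p1, p6, q1, q6}
p0 ∈ B0, q0 ∈ B0 → same block
Bisimilar ⇒ trace-equivalent.

traces(P) = traces(Q)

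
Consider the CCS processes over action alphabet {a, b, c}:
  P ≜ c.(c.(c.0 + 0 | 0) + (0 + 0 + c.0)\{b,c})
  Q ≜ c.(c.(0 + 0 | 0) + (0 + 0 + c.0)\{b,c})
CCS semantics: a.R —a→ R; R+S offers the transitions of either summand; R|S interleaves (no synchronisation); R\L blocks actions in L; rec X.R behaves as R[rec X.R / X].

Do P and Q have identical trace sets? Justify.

trace-distinct — witness ⟨ccc⟩

Reachable graph of P (4 states):
  u0 = c.(c.(c.0 + 0 | 0) + (0 + 0 + c.0)\{b,c}) has moves -c-> u1
  u1 = c.(c.0 + 0 | 0) + (0 + 0 + c.0)\{b,c} has moves -c-> u2
  u2 = c.0 + 0 | 0 has moves -c-> u3
  u3 = 0 has moves (no moves)
Reachable graph of Q (3 states):
  v0 = c.(c.(0 + 0 | 0) + (0 + 0 + c.0)\{b,c}) has moves -c-> v1
  v1 = c.(0 + 0 | 0) + (0 + 0 + c.0)\{b,c} has moves -c-> v2
  v2 = 0 + 0 | 0 has moves (no moves)
Run σ = ⟨ccc⟩ on P: start {u0}
  step 1 (c): {u1}
  step 2 (c): {u2}
  step 3 (c): {u3}
  — P admits the full trace.
Run σ = ⟨ccc⟩ on Q: start {v0}
  step 1 (c): {v1}
  step 2 (c): {v2}
  step 3 (c): ∅ (Q stuck)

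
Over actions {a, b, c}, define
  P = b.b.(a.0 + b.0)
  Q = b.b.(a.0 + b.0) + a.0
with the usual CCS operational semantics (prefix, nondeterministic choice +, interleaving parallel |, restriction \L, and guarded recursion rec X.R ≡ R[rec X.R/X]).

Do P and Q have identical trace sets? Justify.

traces(P) ≠ traces(Q) — witness ⟨a⟩

LTS(P): 4 reachable states
  s0 = b.b.(a.0 + b.0) → —b→ s1
  s1 = b.(a.0 + b.0) → —b→ s2
  s2 = a.0 + b.0 → —a→ s3, —b→ s3
  s3 = 0 → ∅
LTS(Q): 4 reachable states
  t0 = b.b.(a.0 + b.0) + a.0 → —a→ t1, —b→ t2
  t1 = 0 → ∅
  t2 = b.(a.0 + b.0) → —b→ t3
  t3 = a.0 + b.0 → —a→ t1, —b→ t1
Executing a from Q (initial set {t0}):
  [1] a ⇒ {t1}
  ✓ Q
Executing a from P (initial set {s0}):
  [1] a ⇒ ∅ (P stuck)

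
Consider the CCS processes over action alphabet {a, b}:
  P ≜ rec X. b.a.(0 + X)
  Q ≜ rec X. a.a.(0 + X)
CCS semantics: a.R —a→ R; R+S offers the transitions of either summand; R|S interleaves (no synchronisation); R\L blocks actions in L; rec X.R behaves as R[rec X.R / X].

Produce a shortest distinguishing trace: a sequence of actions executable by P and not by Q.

b

LTS(P): 3 reachable states
  m0 = rec X. b.a.(0 + X) | -b-> m1
  m1 = a.(0 + (rec X. b.a.(0 + X))) | -a-> m2
  m2 = 0 + (rec X. b.a.(0 + X)) | -b-> m1
LTS(Q): 3 reachable states
  n0 = rec X. a.a.(0 + X) | -a-> n1
  n1 = a.(0 + (rec X. a.a.(0 + X))) | -a-> n2
  n2 = 0 + (rec X. a.a.(0 + X)) | -a-> n1
Executing b from P (initial set {m0}):
  [1] b ⇒ {m1}
  P completes σ.
Executing b from Q (initial set {n0}):
  [1] b ⇒ ∅ (Q stuck)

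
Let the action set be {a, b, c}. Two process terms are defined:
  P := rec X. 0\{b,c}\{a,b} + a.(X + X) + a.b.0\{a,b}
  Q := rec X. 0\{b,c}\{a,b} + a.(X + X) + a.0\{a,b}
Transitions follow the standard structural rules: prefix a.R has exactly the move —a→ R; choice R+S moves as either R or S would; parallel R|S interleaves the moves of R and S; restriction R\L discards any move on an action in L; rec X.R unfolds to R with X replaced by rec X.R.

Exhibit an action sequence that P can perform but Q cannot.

ab

LTS(P): 4 reachable states
  p0 = rec X. 0\{b,c}\{a,b} + a.(X + X) + a.b.0\{a,b} has moves -a-> p1, -a-> p2
  p1 = (rec X. 0\{b,c}\{a,b} + a.(X + X) + a.b.0\{a,b}) + (rec X. 0\{b,c}\{a,b} + a.(X + X) + a.b.0\{a,b}) has moves -a-> p1, -a-> p2
  p2 = b.0\{a,b} has moves -b-> p3
  p3 = 0\{a,b} has moves (no moves)
LTS(Q): 3 reachable states
  q0 = rec X. 0\{b,c}\{a,b} + a.(X + X) + a.0\{a,b} has moves -a-> q1, -a-> q2
  q1 = (rec X. 0\{b,c}\{a,b} + a.(X + X) + a.0\{a,b}) + (rec X. 0\{b,c}\{a,b} + a.(X + X) + a.0\{a,b}) has moves -a-> q1, -a-> q2
  q2 = 0\{a,b} has moves (no moves)
Run σ = ⟨ab⟩ on P: start {p0}
  after a @ step 1: {p1, p2}
  after b @ step 2: {p3}
  — P admits the full trace.
Run σ = ⟨ab⟩ on Q: start {q0}
  after a @ step 1: {q1, q2}
  after b @ step 2: no successor for Q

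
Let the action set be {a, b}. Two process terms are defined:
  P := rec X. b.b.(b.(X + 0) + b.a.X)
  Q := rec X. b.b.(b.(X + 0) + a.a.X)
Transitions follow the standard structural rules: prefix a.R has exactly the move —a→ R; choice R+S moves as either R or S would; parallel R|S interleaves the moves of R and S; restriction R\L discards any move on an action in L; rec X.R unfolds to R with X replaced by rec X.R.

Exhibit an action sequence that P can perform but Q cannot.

Reachable graph of P (5 states):
  m0 = rec X. b.b.(b.(X + 0) + b.a.X) → ··b··> m1
  m1 = b.(b.((rec X. b.b.(b.(X + 0) + b.a.X)) + 0) + b.a.(rec X. b.b.(b.(X + 0) + b.a.X))) → ··b··> m2
  m2 = b.((rec X. b.b.(b.(X + 0) + b.a.X)) + 0) + b.a.(rec X. b.b.(b.(X + 0) + b.a.X)) → ··b··> m3, ··b··> m4
  m3 = (rec X. b.b.(b.(X + 0) + b.a.X)) + 0 → ··b··> m1
  m4 = a.(rec X. b.b.(b.(X + 0) + b.a.X)) → ··a··> m0
Reachable graph of Q (5 states):
  n0 = rec X. b.b.(b.(X + 0) + a.a.X) → ··b··> n1
  n1 = b.(b.((rec X. b.b.(b.(X + 0) + a.a.X)) + 0) + a.a.(rec X. b.b.(b.(X + 0) + a.a.X))) → ··b··> n2
  n2 = b.((rec X. b.b.(b.(X + 0) + a.a.X)) + 0) + a.a.(rec X. b.b.(b.(X + 0) + a.a.X)) → ··a··> n3, ··b··> n4
  n3 = a.(rec X. b.b.(b.(X + 0) + a.a.X)) → ··a··> n0
  n4 = (rec X. b.b.(b.(X + 0) + a.a.X)) + 0 → ··b··> n1
Executing bbba from P (initial set {m0}):
  step 1 (b): {m1}
  step 2 (b): {m2}
  step 3 (b): {m3, m4}
  step 4 (a): {m0}
  — P admits the full trace.
Executing bbba from Q (initial set {n0}):
  step 1 (b): {n1}
  step 2 (b): {n2}
  step 3 (b): {n4}
  step 4 (a): no successor for Q

bbba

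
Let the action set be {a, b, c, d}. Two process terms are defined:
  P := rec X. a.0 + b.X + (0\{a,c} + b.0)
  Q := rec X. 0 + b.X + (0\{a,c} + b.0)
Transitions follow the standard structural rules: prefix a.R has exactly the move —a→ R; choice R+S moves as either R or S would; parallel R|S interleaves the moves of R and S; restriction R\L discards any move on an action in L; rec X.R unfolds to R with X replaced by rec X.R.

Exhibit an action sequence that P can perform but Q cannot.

P's transition system — 2 states:
  p0 = rec X. a.0 + b.X + (0\{a,c} + b.0) → --a--▸ p1, --b--▸ p0, --b--▸ p1
  p1 = 0 → deadlocked
Q's transition system — 2 states:
  q0 = rec X. 0 + b.X + (0\{a,c} + b.0) → --b--▸ q0, --b--▸ q1
  q1 = 0 → deadlocked
Run σ = ⟨a⟩ on P: start {p0}
  after a @ step 1: {p1}
  — P admits the full trace.
Run σ = ⟨a⟩ on Q: start {q0}
  after a @ step 1: no successor for Q

a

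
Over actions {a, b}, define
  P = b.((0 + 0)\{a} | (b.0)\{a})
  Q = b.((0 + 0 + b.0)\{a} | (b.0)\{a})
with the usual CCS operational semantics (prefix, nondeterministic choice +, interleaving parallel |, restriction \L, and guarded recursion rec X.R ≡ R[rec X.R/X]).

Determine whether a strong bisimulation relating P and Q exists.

P's transition system — 3 states:
  s0 = b.((0 + 0)\{a} | (b.0)\{a}) has moves -b-> s1
  s1 = (0 + 0)\{a} | (b.0)\{a} has moves -b-> s2
  s2 = (0 + 0)\{a} | 0\{a} has moves stopped
Q's transition system — 5 states:
  t0 = b.((0 + 0 + b.0)\{a} | (b.0)\{a}) has moves -b-> t1
  t1 = (0 + 0 + b.0)\{a} | (b.0)\{a} has moves -b-> t2, -b-> t3
  t2 = (0 + 0 + b.0)\{a} | 0\{a} has moves -b-> t4
  t3 = 0\{a} | (b.0)\{a} has moves -b-> t4
  t4 = 0\{a} | 0\{a} has moves stopped
Coarsest stable partition (strong bisimilarity classes):
  B0 = {s0, t1}
  B1 = {s1, t2, t3}
  B2 = {s2, t4}
  B3 = {t0}
s0 ∈ B0, t0 ∈ B3 → different blocks

not bisimilar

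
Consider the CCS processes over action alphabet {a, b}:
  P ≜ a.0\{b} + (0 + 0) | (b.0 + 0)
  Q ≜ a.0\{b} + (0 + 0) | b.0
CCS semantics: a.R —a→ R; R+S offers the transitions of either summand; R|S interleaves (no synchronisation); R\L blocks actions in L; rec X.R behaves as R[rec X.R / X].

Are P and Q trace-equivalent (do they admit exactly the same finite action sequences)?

YES

P's transition system — 3 states:
  s0 = a.0\{b} + (0 + 0) | (b.0 + 0) has moves -a-> s1, -b-> s2
  s1 = 0\{b} has moves (no moves)
  s2 = (0 + 0) | 0 has moves (no moves)
Q's transition system — 3 states:
  t0 = a.0\{b} + (0 + 0) | b.0 has moves -a-> t1, -b-> t2
  t1 = 0\{b} has moves (no moves)
  t2 = (0 + 0) | 0 has moves (no moves)
Bisimilarity quotient blocks:
  B0 = {s0, t0}
  B1 = {s1, s2, t1, t2}
s0 ∈ B0, t0 ∈ B0 → same block
Bisimilar ⇒ trace-equivalent.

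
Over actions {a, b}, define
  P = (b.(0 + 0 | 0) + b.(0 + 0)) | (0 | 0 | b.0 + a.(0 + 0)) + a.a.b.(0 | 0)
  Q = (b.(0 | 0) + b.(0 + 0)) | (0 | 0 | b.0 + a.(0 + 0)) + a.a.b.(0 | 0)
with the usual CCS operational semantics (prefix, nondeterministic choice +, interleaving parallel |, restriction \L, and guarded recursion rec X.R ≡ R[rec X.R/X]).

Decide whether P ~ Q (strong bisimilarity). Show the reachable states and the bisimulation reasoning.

P's transition system — 12 states:
  u0 = (b.(0 + 0 | 0) + b.(0 + 0)) | (0 | 0 | b.0 + a.(0 + 0)) + a.a.b.(0 | 0) :: ··a··> u1, ··a··> u2, ··b··> u3, ··b··> u4, ··b··> u5
  u1 = (b.(0 + 0 | 0) + b.(0 + 0)) | (0 + 0) :: ··b··> u6, ··b··> u7
  u2 = a.b.(0 | 0) :: ··a··> u8
  u3 = (0 + 0 | 0) | (0 | 0 | b.0 + a.(0 + 0)) :: ··a··> u6, ··b··> u9
  u4 = (0 + 0) | (0 | 0 | b.0 + a.(0 + 0)) :: ··a··> u7, ··b··> u10
  u5 = (b.(0 + 0 | 0) + b.(0 + 0)) | (0 | 0 | 0) :: ··b··> u10, ··b··> u9
  u6 = (0 + 0 | 0) | (0 + 0) :: stopped
  u7 = (0 + 0) | (0 + 0) :: stopped
  u8 = b.(0 | 0) :: ··b··> u11
  u9 = (0 + 0 | 0) | (0 | 0 | 0) :: stopped
  u10 = (0 + 0) | (0 | 0 | 0) :: stopped
  u11 = 0 | 0 :: stopped
Q's transition system — 12 states:
  v0 = (b.(0 | 0) + b.(0 + 0)) | (0 | 0 | b.0 + a.(0 + 0)) + a.a.b.(0 | 0) :: ··a··> v1, ··a··> v2, ··b··> v3, ··b··> v4, ··b··> v5
  v1 = (b.(0 | 0) + b.(0 + 0)) | (0 + 0) :: ··b··> v6, ··b··> v7
  v2 = a.b.(0 | 0) :: ··a··> v8
  v3 = (0 + 0) | (0 | 0 | b.0 + a.(0 + 0)) :: ··a··> v6, ··b··> v9
  v4 = (b.(0 | 0) + b.(0 + 0)) | (0 | 0 | 0) :: ··b··> v10, ··b··> v9
  v5 = 0 | 0 | (0 | 0 | b.0 + a.(0 + 0)) :: ··a··> v7, ··b··> v10
  v6 = (0 + 0) | (0 + 0) :: stopped
  v7 = 0 | 0 | (0 + 0) :: stopped
  v8 = b.(0 | 0) :: ··b··> v11
  v9 = (0 + 0) | (0 | 0 | 0) :: stopped
  v10 = 0 | 0 | (0 | 0 | 0) :: stopped
  v11 = 0 | 0 :: stopped
Bisimilarity quotient blocks:
  B0 = {u0, v0}
  B1 = {u3, u4, v3, v5}
  B2 = {u10, u11, u6, u7, u9, v10, v11, v6, v7, v9}
  B3 = {u2, v2}
  B4 = {u1, u5, u8, v1, v4, v8}
u0 ∈ B0, v0 ∈ B0 → same block

P ~ Q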